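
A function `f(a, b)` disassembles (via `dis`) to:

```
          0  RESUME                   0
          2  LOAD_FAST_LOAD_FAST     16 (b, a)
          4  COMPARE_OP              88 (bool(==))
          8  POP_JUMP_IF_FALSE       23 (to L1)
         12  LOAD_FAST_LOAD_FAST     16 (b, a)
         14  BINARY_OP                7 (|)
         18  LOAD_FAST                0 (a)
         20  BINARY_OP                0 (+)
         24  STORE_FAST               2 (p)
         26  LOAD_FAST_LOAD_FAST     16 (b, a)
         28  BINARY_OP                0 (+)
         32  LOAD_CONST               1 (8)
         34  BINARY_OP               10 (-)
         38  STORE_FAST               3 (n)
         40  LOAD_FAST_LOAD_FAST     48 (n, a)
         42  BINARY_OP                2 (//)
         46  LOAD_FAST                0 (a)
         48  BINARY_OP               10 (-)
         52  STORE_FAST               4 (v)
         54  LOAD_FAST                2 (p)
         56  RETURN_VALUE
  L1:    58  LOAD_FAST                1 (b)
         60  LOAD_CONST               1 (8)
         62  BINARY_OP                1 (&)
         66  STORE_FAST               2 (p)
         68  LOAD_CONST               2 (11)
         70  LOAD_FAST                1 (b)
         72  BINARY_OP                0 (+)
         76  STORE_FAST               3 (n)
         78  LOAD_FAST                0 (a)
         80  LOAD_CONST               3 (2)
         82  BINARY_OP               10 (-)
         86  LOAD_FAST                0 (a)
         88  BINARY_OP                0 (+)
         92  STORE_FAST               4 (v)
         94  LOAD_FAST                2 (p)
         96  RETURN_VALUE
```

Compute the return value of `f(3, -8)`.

LOAD_FAST_LOAD_FAST b,a → push -8,3. Stack: [-8, 3]
COMPARE_OP bool(==) → -8 vs 3 = False. Stack: [False]
POP_JUMP_IF_FALSE → pop False; jump. Stack: []
LOAD_FAST b → push -8. Stack: [-8]
LOAD_CONST → push 8. Stack: [-8, 8]
BINARY_OP & → -8 & 8 = 8. Stack: [8]
STORE_FAST p → p=8. Stack: []
LOAD_CONST → push 11. Stack: [11]
LOAD_FAST b → push -8. Stack: [11, -8]
BINARY_OP + → 11 + -8 = 3. Stack: [3]
STORE_FAST n → n=3. Stack: []
LOAD_FAST a → push 3. Stack: [3]
LOAD_CONST → push 2. Stack: [3, 2]
BINARY_OP - → 3 - 2 = 1. Stack: [1]
LOAD_FAST a → push 3. Stack: [1, 3]
BINARY_OP + → 1 + 3 = 4. Stack: [4]
STORE_FAST v → v=4. Stack: []
LOAD_FAST p → push 8. Stack: [8]
RETURN_VALUE → return 8.

8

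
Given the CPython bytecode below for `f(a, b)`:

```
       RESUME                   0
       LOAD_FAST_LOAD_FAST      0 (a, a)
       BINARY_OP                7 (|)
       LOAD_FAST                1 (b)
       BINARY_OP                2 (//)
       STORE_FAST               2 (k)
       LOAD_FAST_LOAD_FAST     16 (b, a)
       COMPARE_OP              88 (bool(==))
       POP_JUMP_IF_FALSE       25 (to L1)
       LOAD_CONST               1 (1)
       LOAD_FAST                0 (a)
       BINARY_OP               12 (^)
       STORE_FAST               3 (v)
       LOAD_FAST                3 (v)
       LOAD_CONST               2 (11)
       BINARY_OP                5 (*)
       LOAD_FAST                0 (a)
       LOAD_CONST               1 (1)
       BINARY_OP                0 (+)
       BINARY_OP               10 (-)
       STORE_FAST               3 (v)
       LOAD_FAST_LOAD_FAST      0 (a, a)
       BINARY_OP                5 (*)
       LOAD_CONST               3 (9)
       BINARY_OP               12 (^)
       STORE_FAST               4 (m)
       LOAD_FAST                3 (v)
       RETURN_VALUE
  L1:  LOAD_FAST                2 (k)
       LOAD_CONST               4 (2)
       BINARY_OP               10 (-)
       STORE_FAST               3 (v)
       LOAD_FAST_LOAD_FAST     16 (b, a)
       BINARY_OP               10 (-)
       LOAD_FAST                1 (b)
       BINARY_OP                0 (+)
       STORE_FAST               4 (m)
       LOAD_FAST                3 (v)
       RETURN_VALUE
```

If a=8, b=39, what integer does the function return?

LOAD_FAST_LOAD_FAST a,a → push 8,8. Stack: [8, 8]
BINARY_OP | → 8 | 8 = 8. Stack: [8]
LOAD_FAST b → push 39. Stack: [8, 39]
BINARY_OP // → 8 // 39 = 0. Stack: [0]
STORE_FAST k → k=0. Stack: []
LOAD_FAST_LOAD_FAST b,a → push 39,8. Stack: [39, 8]
COMPARE_OP bool(==) → 39 vs 8 = False. Stack: [False]
POP_JUMP_IF_FALSE → pop False; jump. Stack: []
LOAD_FAST k → push 0. Stack: [0]
LOAD_CONST → push 2. Stack: [0, 2]
BINARY_OP - → 0 - 2 = -2. Stack: [-2]
STORE_FAST v → v=-2. Stack: []
LOAD_FAST_LOAD_FAST b,a → push 39,8. Stack: [39, 8]
BINARY_OP - → 39 - 8 = 31. Stack: [31]
LOAD_FAST b → push 39. Stack: [31, 39]
BINARY_OP + → 31 + 39 = 70. Stack: [70]
STORE_FAST m → m=70. Stack: []
LOAD_FAST v → push -2. Stack: [-2]
RETURN_VALUE → return -2.

-2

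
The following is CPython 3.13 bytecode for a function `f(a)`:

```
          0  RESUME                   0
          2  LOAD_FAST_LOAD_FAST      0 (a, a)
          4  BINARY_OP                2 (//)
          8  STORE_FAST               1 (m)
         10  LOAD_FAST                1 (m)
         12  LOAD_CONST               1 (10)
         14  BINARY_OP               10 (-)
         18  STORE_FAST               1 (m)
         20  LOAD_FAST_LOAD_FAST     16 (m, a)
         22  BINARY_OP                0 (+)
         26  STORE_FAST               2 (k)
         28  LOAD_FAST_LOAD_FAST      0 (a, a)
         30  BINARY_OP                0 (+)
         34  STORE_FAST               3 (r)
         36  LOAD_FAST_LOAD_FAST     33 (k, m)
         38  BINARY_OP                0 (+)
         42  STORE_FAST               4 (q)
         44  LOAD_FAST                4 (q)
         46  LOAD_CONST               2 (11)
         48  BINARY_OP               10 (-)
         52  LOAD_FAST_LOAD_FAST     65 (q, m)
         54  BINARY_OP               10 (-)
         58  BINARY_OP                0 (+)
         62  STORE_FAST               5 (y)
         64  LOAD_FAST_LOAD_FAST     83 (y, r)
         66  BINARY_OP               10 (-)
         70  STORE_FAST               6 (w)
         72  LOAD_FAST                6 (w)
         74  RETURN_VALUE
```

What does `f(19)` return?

-38

LOAD_FAST_LOAD_FAST a,a → push 19,19. Stack: [19, 19]
BINARY_OP // → 19 // 19 = 1. Stack: [1]
STORE_FAST m → m=1. Stack: []
LOAD_FAST m → push 1. Stack: [1]
LOAD_CONST → push 10. Stack: [1, 10]
BINARY_OP - → 1 - 10 = -9. Stack: [-9]
STORE_FAST m → m=-9. Stack: []
LOAD_FAST_LOAD_FAST m,a → push -9,19. Stack: [-9, 19]
BINARY_OP + → -9 + 19 = 10. Stack: [10]
STORE_FAST k → k=10. Stack: []
LOAD_FAST_LOAD_FAST a,a → push 19,19. Stack: [19, 19]
BINARY_OP + → 19 + 19 = 38. Stack: [38]
STORE_FAST r → r=38. Stack: []
LOAD_FAST_LOAD_FAST k,m → push 10,-9. Stack: [10, -9]
BINARY_OP + → 10 + -9 = 1. Stack: [1]
STORE_FAST q → q=1. Stack: []
LOAD_FAST q → push 1. Stack: [1]
LOAD_CONST → push 11. Stack: [1, 11]
BINARY_OP - → 1 - 11 = -10. Stack: [-10]
LOAD_FAST_LOAD_FAST q,m → push 1,-9. Stack: [-10, 1, -9]
BINARY_OP - → 1 - -9 = 10. Stack: [-10, 10]
BINARY_OP + → -10 + 10 = 0. Stack: [0]
STORE_FAST y → y=0. Stack: []
LOAD_FAST_LOAD_FAST y,r → push 0,38. Stack: [0, 38]
BINARY_OP - → 0 - 38 = -38. Stack: [-38]
STORE_FAST w → w=-38. Stack: []
LOAD_FAST w → push -38. Stack: [-38]
RETURN_VALUE → return -38.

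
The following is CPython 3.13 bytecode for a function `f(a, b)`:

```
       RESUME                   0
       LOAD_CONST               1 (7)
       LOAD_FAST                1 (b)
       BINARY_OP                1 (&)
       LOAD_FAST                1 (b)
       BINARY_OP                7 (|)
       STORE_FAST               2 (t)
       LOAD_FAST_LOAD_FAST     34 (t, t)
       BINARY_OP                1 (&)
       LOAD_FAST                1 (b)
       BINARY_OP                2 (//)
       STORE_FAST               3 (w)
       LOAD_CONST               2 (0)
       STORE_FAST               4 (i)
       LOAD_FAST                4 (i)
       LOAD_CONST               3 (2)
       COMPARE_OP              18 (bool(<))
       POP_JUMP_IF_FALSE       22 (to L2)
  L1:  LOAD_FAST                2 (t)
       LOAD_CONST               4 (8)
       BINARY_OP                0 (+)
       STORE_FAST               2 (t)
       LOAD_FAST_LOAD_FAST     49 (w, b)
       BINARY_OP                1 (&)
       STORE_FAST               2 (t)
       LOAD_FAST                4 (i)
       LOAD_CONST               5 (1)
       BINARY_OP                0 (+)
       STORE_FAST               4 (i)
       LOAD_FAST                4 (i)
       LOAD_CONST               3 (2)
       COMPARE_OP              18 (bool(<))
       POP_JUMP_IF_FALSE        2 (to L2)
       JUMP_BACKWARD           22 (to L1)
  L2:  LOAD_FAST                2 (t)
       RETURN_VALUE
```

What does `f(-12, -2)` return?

0

LOAD_CONST → push 7. Stack: [7]
LOAD_FAST b → push -2. Stack: [7, -2]
BINARY_OP & → 7 & -2 = 6. Stack: [6]
LOAD_FAST b → push -2. Stack: [6, -2]
BINARY_OP | → 6 | -2 = -2. Stack: [-2]
STORE_FAST t → t=-2. Stack: []
LOAD_FAST_LOAD_FAST t,t → push -2,-2. Stack: [-2, -2]
BINARY_OP & → -2 & -2 = -2. Stack: [-2]
LOAD_FAST b → push -2. Stack: [-2, -2]
BINARY_OP // → -2 // -2 = 1. Stack: [1]
STORE_FAST w → w=1. Stack: []
LOAD_CONST → push 0. Stack: [0]
STORE_FAST i → i=0. Stack: []
LOAD_FAST i → push 0. Stack: [0]
LOAD_CONST → push 2. Stack: [0, 2]
COMPARE_OP bool(<) → 0 vs 2 = True. Stack: [True]
POP_JUMP_IF_FALSE → pop True; no jump. Stack: []
LOAD_FAST t → push -2. Stack: [-2]
LOAD_CONST → push 8. Stack: [-2, 8]
BINARY_OP + → -2 + 8 = 6. Stack: [6]
STORE_FAST t → t=6. Stack: []
LOAD_FAST_LOAD_FAST w,b → push 1,-2. Stack: [1, -2]
BINARY_OP & → 1 & -2 = 0. Stack: [0]
STORE_FAST t → t=0. Stack: []
LOAD_FAST i → push 0. Stack: [0]
LOAD_CONST → push 1. Stack: [0, 1]
BINARY_OP + → 0 + 1 = 1. Stack: [1]
STORE_FAST i → i=1. Stack: []
LOAD_FAST i → push 1. Stack: [1]
LOAD_CONST → push 2. Stack: [1, 2]
COMPARE_OP bool(<) → 1 vs 2 = True. Stack: [True]
POP_JUMP_IF_FALSE → pop True; no jump. Stack: []
LOAD_FAST t → push 0. Stack: [0]
LOAD_CONST → push 8. Stack: [0, 8]
BINARY_OP + → 0 + 8 = 8. Stack: [8]
STORE_FAST t → t=8. Stack: []
LOAD_FAST_LOAD_FAST w,b → push 1,-2. Stack: [1, -2]
BINARY_OP & → 1 & -2 = 0. Stack: [0]
STORE_FAST t → t=0. Stack: []
LOAD_FAST i → push 1. Stack: [1]
LOAD_CONST → push 1. Stack: [1, 1]
BINARY_OP + → 1 + 1 = 2. Stack: [2]
STORE_FAST i → i=2. Stack: []
LOAD_FAST i → push 2. Stack: [2]
LOAD_CONST → push 2. Stack: [2, 2]
COMPARE_OP bool(<) → 2 vs 2 = False. Stack: [False]
POP_JUMP_IF_FALSE → pop False; jump. Stack: []
LOAD_FAST t → push 0. Stack: [0]
RETURN_VALUE → return 0.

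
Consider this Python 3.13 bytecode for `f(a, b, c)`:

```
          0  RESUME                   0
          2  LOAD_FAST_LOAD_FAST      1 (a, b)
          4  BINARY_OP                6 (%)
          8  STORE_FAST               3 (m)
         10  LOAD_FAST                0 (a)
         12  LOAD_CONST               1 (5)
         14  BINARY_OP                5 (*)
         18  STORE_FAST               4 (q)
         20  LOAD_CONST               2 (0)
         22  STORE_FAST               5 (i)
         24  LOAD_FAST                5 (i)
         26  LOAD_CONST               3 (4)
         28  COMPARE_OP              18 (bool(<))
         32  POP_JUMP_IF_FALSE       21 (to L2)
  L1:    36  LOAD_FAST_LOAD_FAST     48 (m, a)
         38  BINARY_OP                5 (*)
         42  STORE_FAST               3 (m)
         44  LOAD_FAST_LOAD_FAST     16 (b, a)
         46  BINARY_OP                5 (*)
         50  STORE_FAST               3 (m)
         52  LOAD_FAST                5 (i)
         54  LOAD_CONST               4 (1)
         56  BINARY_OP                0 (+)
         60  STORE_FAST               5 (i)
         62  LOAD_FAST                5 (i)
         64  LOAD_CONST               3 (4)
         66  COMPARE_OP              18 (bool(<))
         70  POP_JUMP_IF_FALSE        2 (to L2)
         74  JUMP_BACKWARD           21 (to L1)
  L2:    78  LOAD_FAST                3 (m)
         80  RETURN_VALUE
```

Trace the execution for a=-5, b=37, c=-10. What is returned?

-185

LOAD_FAST_LOAD_FAST a,b → push -5,37
BINARY_OP % → -5 % 37 = 32
STORE_FAST m → m=32
LOAD_FAST a → push -5
LOAD_CONST → push 5
BINARY_OP * → -5 * 5 = -25
STORE_FAST q → q=-25
LOAD_CONST → push 0
STORE_FAST i → i=0
LOAD_FAST i → push 0
LOAD_CONST → push 4
COMPARE_OP bool(<) → 0 vs 4 = True
POP_JUMP_IF_FALSE → pop True; no jump
LOAD_FAST_LOAD_FAST m,a → push 32,-5
BINARY_OP * → 32 * -5 = -160
STORE_FAST m → m=-160
LOAD_FAST_LOAD_FAST b,a → push 37,-5
BINARY_OP * → 37 * -5 = -185
STORE_FAST m → m=-185
LOAD_FAST i → push 0
LOAD_CONST → push 1
BINARY_OP + → 0 + 1 = 1
STORE_FAST i → i=1
LOAD_FAST i → push 1
LOAD_CONST → push 4
COMPARE_OP bool(<) → 1 vs 4 = True
POP_JUMP_IF_FALSE → pop True; no jump
LOAD_FAST_LOAD_FAST m,a → push -185,-5
BINARY_OP * → -185 * -5 = 925
STORE_FAST m → m=925
LOAD_FAST_LOAD_FAST b,a → push 37,-5
BINARY_OP * → 37 * -5 = -185
STORE_FAST m → m=-185
LOAD_FAST i → push 1
LOAD_CONST → push 1
BINARY_OP + → 1 + 1 = 2
STORE_FAST i → i=2
LOAD_FAST i → push 2
LOAD_CONST → push 4
COMPARE_OP bool(<) → 2 vs 4 = True
POP_JUMP_IF_FALSE → pop True; no jump
LOAD_FAST_LOAD_FAST m,a → push -185,-5
BINARY_OP * → -185 * -5 = 925
STORE_FAST m → m=925
LOAD_FAST_LOAD_FAST b,a → push 37,-5
BINARY_OP * → 37 * -5 = -185
STORE_FAST m → m=-185
LOAD_FAST i → push 2
LOAD_CONST → push 1
BINARY_OP + → 2 + 1 = 3
STORE_FAST i → i=3
LOAD_FAST i → push 3
LOAD_CONST → push 4
COMPARE_OP bool(<) → 3 vs 4 = True
POP_JUMP_IF_FALSE → pop True; no jump
LOAD_FAST_LOAD_FAST m,a → push -185,-5
BINARY_OP * → -185 * -5 = 925
STORE_FAST m → m=925
LOAD_FAST_LOAD_FAST b,a → push 37,-5
BINARY_OP * → 37 * -5 = -185
STORE_FAST m → m=-185
LOAD_FAST i → push 3
LOAD_CONST → push 1
BINARY_OP + → 3 + 1 = 4
STORE_FAST i → i=4
LOAD_FAST i → push 4
LOAD_CONST → push 4
COMPARE_OP bool(<) → 4 vs 4 = False
POP_JUMP_IF_FALSE → pop False; jump
LOAD_FAST m → push -185
RETURN_VALUE → return -185.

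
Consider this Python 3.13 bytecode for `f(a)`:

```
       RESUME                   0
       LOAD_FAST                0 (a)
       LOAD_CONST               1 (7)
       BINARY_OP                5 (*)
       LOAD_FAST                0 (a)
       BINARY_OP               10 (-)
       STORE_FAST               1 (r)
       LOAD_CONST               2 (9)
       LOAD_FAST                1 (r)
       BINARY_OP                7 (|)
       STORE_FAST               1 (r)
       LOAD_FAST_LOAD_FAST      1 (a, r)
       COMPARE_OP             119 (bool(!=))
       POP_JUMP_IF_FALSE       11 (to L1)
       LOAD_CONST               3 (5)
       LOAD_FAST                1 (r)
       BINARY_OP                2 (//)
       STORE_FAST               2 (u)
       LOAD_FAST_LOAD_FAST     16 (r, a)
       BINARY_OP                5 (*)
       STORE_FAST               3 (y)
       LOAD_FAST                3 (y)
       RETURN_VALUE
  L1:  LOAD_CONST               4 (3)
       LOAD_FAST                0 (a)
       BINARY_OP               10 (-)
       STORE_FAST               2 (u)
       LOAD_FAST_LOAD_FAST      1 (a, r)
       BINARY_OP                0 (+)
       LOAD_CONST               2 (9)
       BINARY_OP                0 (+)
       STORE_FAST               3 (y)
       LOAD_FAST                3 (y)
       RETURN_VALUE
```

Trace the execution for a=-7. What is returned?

231

LOAD_FAST a → push -7. Stack: [-7]
LOAD_CONST → push 7. Stack: [-7, 7]
BINARY_OP * → -7 * 7 = -49. Stack: [-49]
LOAD_FAST a → push -7. Stack: [-49, -7]
BINARY_OP - → -49 - -7 = -42. Stack: [-42]
STORE_FAST r → r=-42. Stack: []
LOAD_CONST → push 9. Stack: [9]
LOAD_FAST r → push -42. Stack: [9, -42]
BINARY_OP | → 9 | -42 = -33. Stack: [-33]
STORE_FAST r → r=-33. Stack: []
LOAD_FAST_LOAD_FAST a,r → push -7,-33. Stack: [-7, -33]
COMPARE_OP bool(!=) → -7 vs -33 = True. Stack: [True]
POP_JUMP_IF_FALSE → pop True; no jump. Stack: []
LOAD_CONST → push 5. Stack: [5]
LOAD_FAST r → push -33. Stack: [5, -33]
BINARY_OP // → 5 // -33 = -1. Stack: [-1]
STORE_FAST u → u=-1. Stack: []
LOAD_FAST_LOAD_FAST r,a → push -33,-7. Stack: [-33, -7]
BINARY_OP * → -33 * -7 = 231. Stack: [231]
STORE_FAST y → y=231. Stack: []
LOAD_FAST y → push 231. Stack: [231]
RETURN_VALUE → return 231.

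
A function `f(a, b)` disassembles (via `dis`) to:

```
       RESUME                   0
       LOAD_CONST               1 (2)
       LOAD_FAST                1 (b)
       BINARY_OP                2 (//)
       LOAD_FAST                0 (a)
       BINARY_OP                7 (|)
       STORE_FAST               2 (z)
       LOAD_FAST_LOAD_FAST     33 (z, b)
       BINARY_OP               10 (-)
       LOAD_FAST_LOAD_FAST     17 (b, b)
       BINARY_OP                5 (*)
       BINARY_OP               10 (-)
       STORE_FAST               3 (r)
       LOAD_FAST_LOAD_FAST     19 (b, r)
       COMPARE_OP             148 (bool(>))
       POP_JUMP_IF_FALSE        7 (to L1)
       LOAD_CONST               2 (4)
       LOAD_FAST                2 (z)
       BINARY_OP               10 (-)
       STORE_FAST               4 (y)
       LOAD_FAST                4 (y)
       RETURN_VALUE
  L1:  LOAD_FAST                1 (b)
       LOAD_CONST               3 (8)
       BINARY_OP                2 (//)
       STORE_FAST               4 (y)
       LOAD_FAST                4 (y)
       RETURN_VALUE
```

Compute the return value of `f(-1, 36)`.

5

LOAD_CONST → push 2. Stack: [2]
LOAD_FAST b → push 36. Stack: [2, 36]
BINARY_OP // → 2 // 36 = 0. Stack: [0]
LOAD_FAST a → push -1. Stack: [0, -1]
BINARY_OP | → 0 | -1 = -1. Stack: [-1]
STORE_FAST z → z=-1. Stack: []
LOAD_FAST_LOAD_FAST z,b → push -1,36. Stack: [-1, 36]
BINARY_OP - → -1 - 36 = -37. Stack: [-37]
LOAD_FAST_LOAD_FAST b,b → push 36,36. Stack: [-37, 36, 36]
BINARY_OP * → 36 * 36 = 1296. Stack: [-37, 1296]
BINARY_OP - → -37 - 1296 = -1333. Stack: [-1333]
STORE_FAST r → r=-1333. Stack: []
LOAD_FAST_LOAD_FAST b,r → push 36,-1333. Stack: [36, -1333]
COMPARE_OP bool(>) → 36 vs -1333 = True. Stack: [True]
POP_JUMP_IF_FALSE → pop True; no jump. Stack: []
LOAD_CONST → push 4. Stack: [4]
LOAD_FAST z → push -1. Stack: [4, -1]
BINARY_OP - → 4 - -1 = 5. Stack: [5]
STORE_FAST y → y=5. Stack: []
LOAD_FAST y → push 5. Stack: [5]
RETURN_VALUE → return 5.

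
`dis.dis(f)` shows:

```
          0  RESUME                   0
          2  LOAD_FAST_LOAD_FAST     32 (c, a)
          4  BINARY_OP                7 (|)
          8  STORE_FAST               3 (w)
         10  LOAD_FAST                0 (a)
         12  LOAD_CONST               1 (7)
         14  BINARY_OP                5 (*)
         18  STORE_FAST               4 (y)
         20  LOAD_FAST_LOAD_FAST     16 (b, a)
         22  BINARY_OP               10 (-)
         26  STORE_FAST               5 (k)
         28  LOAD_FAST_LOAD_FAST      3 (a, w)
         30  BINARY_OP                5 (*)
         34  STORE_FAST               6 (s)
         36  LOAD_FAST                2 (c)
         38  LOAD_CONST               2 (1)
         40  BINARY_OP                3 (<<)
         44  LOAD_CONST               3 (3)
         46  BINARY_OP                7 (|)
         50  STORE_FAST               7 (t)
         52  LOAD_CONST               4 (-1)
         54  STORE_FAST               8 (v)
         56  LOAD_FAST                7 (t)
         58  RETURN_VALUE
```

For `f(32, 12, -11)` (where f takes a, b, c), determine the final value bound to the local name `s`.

-352

LOAD_FAST_LOAD_FAST c,a → push -11,32. Stack: [-11, 32]
BINARY_OP | → -11 | 32 = -11. Stack: [-11]
STORE_FAST w → w=-11. Stack: []
LOAD_FAST a → push 32. Stack: [32]
LOAD_CONST → push 7. Stack: [32, 7]
BINARY_OP * → 32 * 7 = 224. Stack: [224]
STORE_FAST y → y=224. Stack: []
LOAD_FAST_LOAD_FAST b,a → push 12,32. Stack: [12, 32]
BINARY_OP - → 12 - 32 = -20. Stack: [-20]
STORE_FAST k → k=-20. Stack: []
LOAD_FAST_LOAD_FAST a,w → push 32,-11. Stack: [32, -11]
BINARY_OP * → 32 * -11 = -352. Stack: [-352]
STORE_FAST s → s=-352. Stack: []
LOAD_FAST c → push -11. Stack: [-11]
LOAD_CONST → push 1. Stack: [-11, 1]
BINARY_OP << → -11 << 1 = -22. Stack: [-22]
LOAD_CONST → push 3. Stack: [-22, 3]
BINARY_OP | → -22 | 3 = -21. Stack: [-21]
STORE_FAST t → t=-21. Stack: []
LOAD_CONST → push -1. Stack: [-1]
STORE_FAST v → v=-1. Stack: []
LOAD_FAST t → push -21. Stack: [-21]
RETURN_VALUE → return -21.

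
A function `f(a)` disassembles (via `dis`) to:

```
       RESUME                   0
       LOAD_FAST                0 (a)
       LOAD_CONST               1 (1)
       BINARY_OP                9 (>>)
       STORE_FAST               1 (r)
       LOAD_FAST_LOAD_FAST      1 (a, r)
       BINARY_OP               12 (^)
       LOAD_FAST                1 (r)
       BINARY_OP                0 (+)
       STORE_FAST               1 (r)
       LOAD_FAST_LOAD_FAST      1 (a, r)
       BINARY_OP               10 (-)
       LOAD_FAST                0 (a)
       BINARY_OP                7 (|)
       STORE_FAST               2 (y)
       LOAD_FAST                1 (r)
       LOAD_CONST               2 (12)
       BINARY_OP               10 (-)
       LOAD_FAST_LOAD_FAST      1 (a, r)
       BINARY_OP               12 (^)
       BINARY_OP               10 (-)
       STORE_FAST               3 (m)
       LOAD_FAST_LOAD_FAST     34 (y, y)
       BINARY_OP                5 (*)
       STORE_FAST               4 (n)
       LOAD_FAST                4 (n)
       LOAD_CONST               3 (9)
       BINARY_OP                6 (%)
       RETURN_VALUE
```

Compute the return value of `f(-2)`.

LOAD_FAST a → push -2. Stack: [-2]
LOAD_CONST → push 1. Stack: [-2, 1]
BINARY_OP >> → -2 >> 1 = -1. Stack: [-1]
STORE_FAST r → r=-1. Stack: []
LOAD_FAST_LOAD_FAST a,r → push -2,-1. Stack: [-2, -1]
BINARY_OP ^ → -2 ^ -1 = 1. Stack: [1]
LOAD_FAST r → push -1. Stack: [1, -1]
BINARY_OP + → 1 + -1 = 0. Stack: [0]
STORE_FAST r → r=0. Stack: []
LOAD_FAST_LOAD_FAST a,r → push -2,0. Stack: [-2, 0]
BINARY_OP - → -2 - 0 = -2. Stack: [-2]
LOAD_FAST a → push -2. Stack: [-2, -2]
BINARY_OP | → -2 | -2 = -2. Stack: [-2]
STORE_FAST y → y=-2. Stack: []
LOAD_FAST r → push 0. Stack: [0]
LOAD_CONST → push 12. Stack: [0, 12]
BINARY_OP - → 0 - 12 = -12. Stack: [-12]
LOAD_FAST_LOAD_FAST a,r → push -2,0. Stack: [-12, -2, 0]
BINARY_OP ^ → -2 ^ 0 = -2. Stack: [-12, -2]
BINARY_OP - → -12 - -2 = -10. Stack: [-10]
STORE_FAST m → m=-10. Stack: []
LOAD_FAST_LOAD_FAST y,y → push -2,-2. Stack: [-2, -2]
BINARY_OP * → -2 * -2 = 4. Stack: [4]
STORE_FAST n → n=4. Stack: []
LOAD_FAST n → push 4. Stack: [4]
LOAD_CONST → push 9. Stack: [4, 9]
BINARY_OP % → 4 % 9 = 4. Stack: [4]
RETURN_VALUE → return 4.

4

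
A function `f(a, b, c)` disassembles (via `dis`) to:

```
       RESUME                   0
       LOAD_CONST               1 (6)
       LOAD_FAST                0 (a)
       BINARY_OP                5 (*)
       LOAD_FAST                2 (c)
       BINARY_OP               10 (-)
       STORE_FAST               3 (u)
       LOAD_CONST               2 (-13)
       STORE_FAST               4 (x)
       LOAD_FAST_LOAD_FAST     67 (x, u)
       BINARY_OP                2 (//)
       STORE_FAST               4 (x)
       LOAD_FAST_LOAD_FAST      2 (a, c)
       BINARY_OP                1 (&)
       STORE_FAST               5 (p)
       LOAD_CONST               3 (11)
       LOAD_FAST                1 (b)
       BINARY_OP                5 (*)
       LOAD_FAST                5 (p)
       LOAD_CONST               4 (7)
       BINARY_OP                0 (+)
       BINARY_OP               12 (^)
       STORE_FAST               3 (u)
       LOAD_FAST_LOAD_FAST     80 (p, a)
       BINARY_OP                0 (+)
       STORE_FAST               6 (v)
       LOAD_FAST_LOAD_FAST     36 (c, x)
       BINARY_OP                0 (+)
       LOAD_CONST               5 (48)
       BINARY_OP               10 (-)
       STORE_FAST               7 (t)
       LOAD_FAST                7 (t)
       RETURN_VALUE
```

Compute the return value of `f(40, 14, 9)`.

LOAD_CONST → push 6. Stack: [6]
LOAD_FAST a → push 40. Stack: [6, 40]
BINARY_OP * → 6 * 40 = 240. Stack: [240]
LOAD_FAST c → push 9. Stack: [240, 9]
BINARY_OP - → 240 - 9 = 231. Stack: [231]
STORE_FAST u → u=231. Stack: []
LOAD_CONST → push -13. Stack: [-13]
STORE_FAST x → x=-13. Stack: []
LOAD_FAST_LOAD_FAST x,u → push -13,231. Stack: [-13, 231]
BINARY_OP // → -13 // 231 = -1. Stack: [-1]
STORE_FAST x → x=-1. Stack: []
LOAD_FAST_LOAD_FAST a,c → push 40,9. Stack: [40, 9]
BINARY_OP & → 40 & 9 = 8. Stack: [8]
STORE_FAST p → p=8. Stack: []
LOAD_CONST → push 11. Stack: [11]
LOAD_FAST b → push 14. Stack: [11, 14]
BINARY_OP * → 11 * 14 = 154. Stack: [154]
LOAD_FAST p → push 8. Stack: [154, 8]
LOAD_CONST → push 7. Stack: [154, 8, 7]
BINARY_OP + → 8 + 7 = 15. Stack: [154, 15]
BINARY_OP ^ → 154 ^ 15 = 149. Stack: [149]
STORE_FAST u → u=149. Stack: []
LOAD_FAST_LOAD_FAST p,a → push 8,40. Stack: [8, 40]
BINARY_OP + → 8 + 40 = 48. Stack: [48]
STORE_FAST v → v=48. Stack: []
LOAD_FAST_LOAD_FAST c,x → push 9,-1. Stack: [9, -1]
BINARY_OP + → 9 + -1 = 8. Stack: [8]
LOAD_CONST → push 48. Stack: [8, 48]
BINARY_OP - → 8 - 48 = -40. Stack: [-40]
STORE_FAST t → t=-40. Stack: []
LOAD_FAST t → push -40. Stack: [-40]
RETURN_VALUE → return -40.

-40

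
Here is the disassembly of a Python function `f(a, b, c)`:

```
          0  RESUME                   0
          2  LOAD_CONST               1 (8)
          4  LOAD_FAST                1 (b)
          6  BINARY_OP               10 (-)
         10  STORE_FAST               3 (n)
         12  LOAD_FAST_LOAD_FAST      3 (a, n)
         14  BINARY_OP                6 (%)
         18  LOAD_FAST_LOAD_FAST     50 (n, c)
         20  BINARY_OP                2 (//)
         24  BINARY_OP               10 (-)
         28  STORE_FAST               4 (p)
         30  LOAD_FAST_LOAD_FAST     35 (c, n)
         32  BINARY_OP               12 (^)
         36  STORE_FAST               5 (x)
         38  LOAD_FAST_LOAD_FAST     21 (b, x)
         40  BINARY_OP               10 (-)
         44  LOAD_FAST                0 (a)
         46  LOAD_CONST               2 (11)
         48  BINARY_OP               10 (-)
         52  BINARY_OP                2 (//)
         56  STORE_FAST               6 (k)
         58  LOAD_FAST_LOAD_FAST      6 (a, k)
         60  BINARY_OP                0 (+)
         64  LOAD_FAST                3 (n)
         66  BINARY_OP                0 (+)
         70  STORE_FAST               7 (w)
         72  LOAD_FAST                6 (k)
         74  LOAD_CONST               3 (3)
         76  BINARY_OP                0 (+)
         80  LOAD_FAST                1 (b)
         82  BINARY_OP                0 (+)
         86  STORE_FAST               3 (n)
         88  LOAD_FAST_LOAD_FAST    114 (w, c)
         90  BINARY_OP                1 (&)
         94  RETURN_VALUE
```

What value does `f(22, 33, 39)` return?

LOAD_CONST → push 8. Stack: [8]
LOAD_FAST b → push 33. Stack: [8, 33]
BINARY_OP - → 8 - 33 = -25. Stack: [-25]
STORE_FAST n → n=-25. Stack: []
LOAD_FAST_LOAD_FAST a,n → push 22,-25. Stack: [22, -25]
BINARY_OP % → 22 % -25 = -3. Stack: [-3]
LOAD_FAST_LOAD_FAST n,c → push -25,39. Stack: [-3, -25, 39]
BINARY_OP // → -25 // 39 = -1. Stack: [-3, -1]
BINARY_OP - → -3 - -1 = -2. Stack: [-2]
STORE_FAST p → p=-2. Stack: []
LOAD_FAST_LOAD_FAST c,n → push 39,-25. Stack: [39, -25]
BINARY_OP ^ → 39 ^ -25 = -64. Stack: [-64]
STORE_FAST x → x=-64. Stack: []
LOAD_FAST_LOAD_FAST b,x → push 33,-64. Stack: [33, -64]
BINARY_OP - → 33 - -64 = 97. Stack: [97]
LOAD_FAST a → push 22. Stack: [97, 22]
LOAD_CONST → push 11. Stack: [97, 22, 11]
BINARY_OP - → 22 - 11 = 11. Stack: [97, 11]
BINARY_OP // → 97 // 11 = 8. Stack: [8]
STORE_FAST k → k=8. Stack: []
LOAD_FAST_LOAD_FAST a,k → push 22,8. Stack: [22, 8]
BINARY_OP + → 22 + 8 = 30. Stack: [30]
LOAD_FAST n → push -25. Stack: [30, -25]
BINARY_OP + → 30 + -25 = 5. Stack: [5]
STORE_FAST w → w=5. Stack: []
LOAD_FAST k → push 8. Stack: [8]
LOAD_CONST → push 3. Stack: [8, 3]
BINARY_OP + → 8 + 3 = 11. Stack: [11]
LOAD_FAST b → push 33. Stack: [11, 33]
BINARY_OP + → 11 + 33 = 44. Stack: [44]
STORE_FAST n → n=44. Stack: []
LOAD_FAST_LOAD_FAST w,c → push 5,39. Stack: [5, 39]
BINARY_OP & → 5 & 39 = 5. Stack: [5]
RETURN_VALUE → return 5.

5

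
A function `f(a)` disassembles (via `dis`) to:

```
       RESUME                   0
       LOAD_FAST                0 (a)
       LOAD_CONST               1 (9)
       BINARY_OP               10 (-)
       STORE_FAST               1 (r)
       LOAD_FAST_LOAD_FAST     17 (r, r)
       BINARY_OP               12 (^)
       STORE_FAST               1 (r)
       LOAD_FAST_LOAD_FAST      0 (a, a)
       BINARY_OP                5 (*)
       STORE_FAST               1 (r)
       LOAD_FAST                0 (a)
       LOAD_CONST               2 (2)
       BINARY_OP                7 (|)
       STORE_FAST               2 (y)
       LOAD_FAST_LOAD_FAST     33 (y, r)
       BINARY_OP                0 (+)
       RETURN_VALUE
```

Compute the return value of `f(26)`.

LOAD_FAST a → push 26. Stack: [26]
LOAD_CONST → push 9. Stack: [26, 9]
BINARY_OP - → 26 - 9 = 17. Stack: [17]
STORE_FAST r → r=17. Stack: []
LOAD_FAST_LOAD_FAST r,r → push 17,17. Stack: [17, 17]
BINARY_OP ^ → 17 ^ 17 = 0. Stack: [0]
STORE_FAST r → r=0. Stack: []
LOAD_FAST_LOAD_FAST a,a → push 26,26. Stack: [26, 26]
BINARY_OP * → 26 * 26 = 676. Stack: [676]
STORE_FAST r → r=676. Stack: []
LOAD_FAST a → push 26. Stack: [26]
LOAD_CONST → push 2. Stack: [26, 2]
BINARY_OP | → 26 | 2 = 26. Stack: [26]
STORE_FAST y → y=26. Stack: []
LOAD_FAST_LOAD_FAST y,r → push 26,676. Stack: [26, 676]
BINARY_OP + → 26 + 676 = 702. Stack: [702]
RETURN_VALUE → return 702.

702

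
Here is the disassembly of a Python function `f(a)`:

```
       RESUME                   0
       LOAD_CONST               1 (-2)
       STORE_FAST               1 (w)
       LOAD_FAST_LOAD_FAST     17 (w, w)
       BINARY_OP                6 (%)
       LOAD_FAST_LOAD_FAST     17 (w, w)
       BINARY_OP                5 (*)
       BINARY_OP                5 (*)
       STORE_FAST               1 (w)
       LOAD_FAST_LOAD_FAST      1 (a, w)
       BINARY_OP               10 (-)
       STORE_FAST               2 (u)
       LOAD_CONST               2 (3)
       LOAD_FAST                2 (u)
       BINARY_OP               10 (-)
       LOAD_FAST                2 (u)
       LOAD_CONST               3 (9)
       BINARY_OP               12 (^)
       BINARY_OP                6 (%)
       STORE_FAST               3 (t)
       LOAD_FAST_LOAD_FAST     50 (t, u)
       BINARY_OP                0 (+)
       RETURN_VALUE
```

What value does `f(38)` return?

50

LOAD_CONST → push -2. Stack: [-2]
STORE_FAST w → w=-2. Stack: []
LOAD_FAST_LOAD_FAST w,w → push -2,-2. Stack: [-2, -2]
BINARY_OP % → -2 % -2 = 0. Stack: [0]
LOAD_FAST_LOAD_FAST w,w → push -2,-2. Stack: [0, -2, -2]
BINARY_OP * → -2 * -2 = 4. Stack: [0, 4]
BINARY_OP * → 0 * 4 = 0. Stack: [0]
STORE_FAST w → w=0. Stack: []
LOAD_FAST_LOAD_FAST a,w → push 38,0. Stack: [38, 0]
BINARY_OP - → 38 - 0 = 38. Stack: [38]
STORE_FAST u → u=38. Stack: []
LOAD_CONST → push 3. Stack: [3]
LOAD_FAST u → push 38. Stack: [3, 38]
BINARY_OP - → 3 - 38 = -35. Stack: [-35]
LOAD_FAST u → push 38. Stack: [-35, 38]
LOAD_CONST → push 9. Stack: [-35, 38, 9]
BINARY_OP ^ → 38 ^ 9 = 47. Stack: [-35, 47]
BINARY_OP % → -35 % 47 = 12. Stack: [12]
STORE_FAST t → t=12. Stack: []
LOAD_FAST_LOAD_FAST t,u → push 12,38. Stack: [12, 38]
BINARY_OP + → 12 + 38 = 50. Stack: [50]
RETURN_VALUE → return 50.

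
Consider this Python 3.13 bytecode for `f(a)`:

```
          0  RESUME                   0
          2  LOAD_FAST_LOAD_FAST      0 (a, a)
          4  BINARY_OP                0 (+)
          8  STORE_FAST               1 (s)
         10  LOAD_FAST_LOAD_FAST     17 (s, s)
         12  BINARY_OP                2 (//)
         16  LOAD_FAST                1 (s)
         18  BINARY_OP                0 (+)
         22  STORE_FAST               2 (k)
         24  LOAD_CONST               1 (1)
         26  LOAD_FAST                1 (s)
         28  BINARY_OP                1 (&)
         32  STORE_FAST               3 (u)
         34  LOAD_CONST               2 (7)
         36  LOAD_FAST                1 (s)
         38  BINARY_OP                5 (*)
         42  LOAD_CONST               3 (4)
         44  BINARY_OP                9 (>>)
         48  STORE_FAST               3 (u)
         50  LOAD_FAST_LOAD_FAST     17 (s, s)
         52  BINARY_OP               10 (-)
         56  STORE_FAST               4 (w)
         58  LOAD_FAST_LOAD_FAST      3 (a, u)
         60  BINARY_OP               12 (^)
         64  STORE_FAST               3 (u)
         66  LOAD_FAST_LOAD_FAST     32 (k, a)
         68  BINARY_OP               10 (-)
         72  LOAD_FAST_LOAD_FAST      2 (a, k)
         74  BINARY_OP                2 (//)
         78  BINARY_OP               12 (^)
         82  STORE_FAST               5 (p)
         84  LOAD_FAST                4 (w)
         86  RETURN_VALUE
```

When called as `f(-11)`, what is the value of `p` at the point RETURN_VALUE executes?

LOAD_FAST_LOAD_FAST a,a → push -11,-11. Stack: [-11, -11]
BINARY_OP + → -11 + -11 = -22. Stack: [-22]
STORE_FAST s → s=-22. Stack: []
LOAD_FAST_LOAD_FAST s,s → push -22,-22. Stack: [-22, -22]
BINARY_OP // → -22 // -22 = 1. Stack: [1]
LOAD_FAST s → push -22. Stack: [1, -22]
BINARY_OP + → 1 + -22 = -21. Stack: [-21]
STORE_FAST k → k=-21. Stack: []
LOAD_CONST → push 1. Stack: [1]
LOAD_FAST s → push -22. Stack: [1, -22]
BINARY_OP & → 1 & -22 = 0. Stack: [0]
STORE_FAST u → u=0. Stack: []
LOAD_CONST → push 7. Stack: [7]
LOAD_FAST s → push -22. Stack: [7, -22]
BINARY_OP * → 7 * -22 = -154. Stack: [-154]
LOAD_CONST → push 4. Stack: [-154, 4]
BINARY_OP >> → -154 >> 4 = -10. Stack: [-10]
STORE_FAST u → u=-10. Stack: []
LOAD_FAST_LOAD_FAST s,s → push -22,-22. Stack: [-22, -22]
BINARY_OP - → -22 - -22 = 0. Stack: [0]
STORE_FAST w → w=0. Stack: []
LOAD_FAST_LOAD_FAST a,u → push -11,-10. Stack: [-11, -10]
BINARY_OP ^ → -11 ^ -10 = 3. Stack: [3]
STORE_FAST u → u=3. Stack: []
LOAD_FAST_LOAD_FAST k,a → push -21,-11. Stack: [-21, -11]
BINARY_OP - → -21 - -11 = -10. Stack: [-10]
LOAD_FAST_LOAD_FAST a,k → push -11,-21. Stack: [-10, -11, -21]
BINARY_OP // → -11 // -21 = 0. Stack: [-10, 0]
BINARY_OP ^ → -10 ^ 0 = -10. Stack: [-10]
STORE_FAST p → p=-10. Stack: []
LOAD_FAST w → push 0. Stack: [0]
RETURN_VALUE → return 0.

-10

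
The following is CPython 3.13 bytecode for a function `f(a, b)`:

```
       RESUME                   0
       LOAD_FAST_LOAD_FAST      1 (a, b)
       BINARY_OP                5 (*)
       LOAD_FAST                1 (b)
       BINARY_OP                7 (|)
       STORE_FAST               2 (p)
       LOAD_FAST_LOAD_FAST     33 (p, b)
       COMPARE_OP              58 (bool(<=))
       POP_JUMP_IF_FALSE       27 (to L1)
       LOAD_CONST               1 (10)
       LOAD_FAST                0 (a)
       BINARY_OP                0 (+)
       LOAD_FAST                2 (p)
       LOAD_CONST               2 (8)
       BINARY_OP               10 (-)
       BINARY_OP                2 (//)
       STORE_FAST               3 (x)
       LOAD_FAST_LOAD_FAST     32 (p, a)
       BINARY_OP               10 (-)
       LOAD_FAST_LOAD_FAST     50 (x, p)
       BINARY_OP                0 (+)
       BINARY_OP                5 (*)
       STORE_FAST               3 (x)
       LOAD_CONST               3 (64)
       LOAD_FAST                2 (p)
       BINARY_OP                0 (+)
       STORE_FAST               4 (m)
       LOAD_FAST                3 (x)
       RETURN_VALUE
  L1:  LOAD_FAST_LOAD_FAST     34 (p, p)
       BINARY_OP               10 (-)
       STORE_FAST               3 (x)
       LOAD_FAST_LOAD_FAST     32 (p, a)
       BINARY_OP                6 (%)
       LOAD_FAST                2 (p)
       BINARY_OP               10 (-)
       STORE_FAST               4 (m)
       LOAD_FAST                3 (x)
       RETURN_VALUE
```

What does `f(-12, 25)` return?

81189

LOAD_FAST_LOAD_FAST a,b → push -12,25. Stack: [-12, 25]
BINARY_OP * → -12 * 25 = -300. Stack: [-300]
LOAD_FAST b → push 25. Stack: [-300, 25]
BINARY_OP | → -300 | 25 = -291. Stack: [-291]
STORE_FAST p → p=-291. Stack: []
LOAD_FAST_LOAD_FAST p,b → push -291,25. Stack: [-291, 25]
COMPARE_OP bool(<=) → -291 vs 25 = True. Stack: [True]
POP_JUMP_IF_FALSE → pop True; no jump. Stack: []
LOAD_CONST → push 10. Stack: [10]
LOAD_FAST a → push -12. Stack: [10, -12]
BINARY_OP + → 10 + -12 = -2. Stack: [-2]
LOAD_FAST p → push -291. Stack: [-2, -291]
LOAD_CONST → push 8. Stack: [-2, -291, 8]
BINARY_OP - → -291 - 8 = -299. Stack: [-2, -299]
BINARY_OP // → -2 // -299 = 0. Stack: [0]
STORE_FAST x → x=0. Stack: []
LOAD_FAST_LOAD_FAST p,a → push -291,-12. Stack: [-291, -12]
BINARY_OP - → -291 - -12 = -279. Stack: [-279]
LOAD_FAST_LOAD_FAST x,p → push 0,-291. Stack: [-279, 0, -291]
BINARY_OP + → 0 + -291 = -291. Stack: [-279, -291]
BINARY_OP * → -279 * -291 = 81189. Stack: [81189]
STORE_FAST x → x=81189. Stack: []
LOAD_CONST → push 64. Stack: [64]
LOAD_FAST p → push -291. Stack: [64, -291]
BINARY_OP + → 64 + -291 = -227. Stack: [-227]
STORE_FAST m → m=-227. Stack: []
LOAD_FAST x → push 81189. Stack: [81189]
RETURN_VALUE → return 81189.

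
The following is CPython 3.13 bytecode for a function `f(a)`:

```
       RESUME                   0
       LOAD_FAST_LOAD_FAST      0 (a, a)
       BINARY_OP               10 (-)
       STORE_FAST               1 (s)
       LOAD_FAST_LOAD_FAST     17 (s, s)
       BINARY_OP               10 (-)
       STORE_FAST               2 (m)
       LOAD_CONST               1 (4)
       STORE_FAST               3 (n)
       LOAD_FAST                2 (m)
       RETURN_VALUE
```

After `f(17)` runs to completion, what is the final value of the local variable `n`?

4

LOAD_FAST_LOAD_FAST a,a → push 17,17. Stack: [17, 17]
BINARY_OP - → 17 - 17 = 0. Stack: [0]
STORE_FAST s → s=0. Stack: []
LOAD_FAST_LOAD_FAST s,s → push 0,0. Stack: [0, 0]
BINARY_OP - → 0 - 0 = 0. Stack: [0]
STORE_FAST m → m=0. Stack: []
LOAD_CONST → push 4. Stack: [4]
STORE_FAST n → n=4. Stack: []
LOAD_FAST m → push 0. Stack: [0]
RETURN_VALUE → return 0.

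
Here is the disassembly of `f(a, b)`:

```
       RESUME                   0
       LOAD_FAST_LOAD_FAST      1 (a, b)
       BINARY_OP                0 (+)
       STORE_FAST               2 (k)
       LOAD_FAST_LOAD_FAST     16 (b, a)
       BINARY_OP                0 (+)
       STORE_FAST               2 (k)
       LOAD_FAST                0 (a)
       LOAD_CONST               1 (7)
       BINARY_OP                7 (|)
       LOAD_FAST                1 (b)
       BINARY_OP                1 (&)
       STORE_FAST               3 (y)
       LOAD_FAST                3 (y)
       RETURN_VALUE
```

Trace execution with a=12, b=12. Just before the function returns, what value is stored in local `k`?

LOAD_FAST_LOAD_FAST a,b → push 12,12. Stack: [12, 12]
BINARY_OP + → 12 + 12 = 24. Stack: [24]
STORE_FAST k → k=24. Stack: []
LOAD_FAST_LOAD_FAST b,a → push 12,12. Stack: [12, 12]
BINARY_OP + → 12 + 12 = 24. Stack: [24]
STORE_FAST k → k=24. Stack: []
LOAD_FAST a → push 12. Stack: [12]
LOAD_CONST → push 7. Stack: [12, 7]
BINARY_OP | → 12 | 7 = 15. Stack: [15]
LOAD_FAST b → push 12. Stack: [15, 12]
BINARY_OP & → 15 & 12 = 12. Stack: [12]
STORE_FAST y → y=12. Stack: []
LOAD_FAST y → push 12. Stack: [12]
RETURN_VALUE → return 12.

24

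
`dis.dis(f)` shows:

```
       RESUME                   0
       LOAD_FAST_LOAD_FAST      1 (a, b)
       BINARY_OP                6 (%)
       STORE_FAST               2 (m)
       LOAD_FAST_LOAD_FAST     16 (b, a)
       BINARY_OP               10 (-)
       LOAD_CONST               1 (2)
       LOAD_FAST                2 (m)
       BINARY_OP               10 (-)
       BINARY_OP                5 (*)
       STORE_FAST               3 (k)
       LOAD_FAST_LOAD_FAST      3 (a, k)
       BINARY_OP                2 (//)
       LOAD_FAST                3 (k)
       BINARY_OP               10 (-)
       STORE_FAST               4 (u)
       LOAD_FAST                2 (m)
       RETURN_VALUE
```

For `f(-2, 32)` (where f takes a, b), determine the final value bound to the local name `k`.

-952

LOAD_FAST_LOAD_FAST a,b → push -2,32. Stack: [-2, 32]
BINARY_OP % → -2 % 32 = 30. Stack: [30]
STORE_FAST m → m=30. Stack: []
LOAD_FAST_LOAD_FAST b,a → push 32,-2. Stack: [32, -2]
BINARY_OP - → 32 - -2 = 34. Stack: [34]
LOAD_CONST → push 2. Stack: [34, 2]
LOAD_FAST m → push 30. Stack: [34, 2, 30]
BINARY_OP - → 2 - 30 = -28. Stack: [34, -28]
BINARY_OP * → 34 * -28 = -952. Stack: [-952]
STORE_FAST k → k=-952. Stack: []
LOAD_FAST_LOAD_FAST a,k → push -2,-952. Stack: [-2, -952]
BINARY_OP // → -2 // -952 = 0. Stack: [0]
LOAD_FAST k → push -952. Stack: [0, -952]
BINARY_OP - → 0 - -952 = 952. Stack: [952]
STORE_FAST u → u=952. Stack: []
LOAD_FAST m → push 30. Stack: [30]
RETURN_VALUE → return 30.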